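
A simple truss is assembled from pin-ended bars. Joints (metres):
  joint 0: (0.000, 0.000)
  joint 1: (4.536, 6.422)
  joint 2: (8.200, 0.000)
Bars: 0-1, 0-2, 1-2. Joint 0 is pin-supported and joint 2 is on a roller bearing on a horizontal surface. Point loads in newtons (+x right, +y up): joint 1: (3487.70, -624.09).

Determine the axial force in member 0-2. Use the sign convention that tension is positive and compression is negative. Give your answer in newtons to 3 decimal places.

1755.373

N=3 nodes, M=3 members, R=3 reactions → 2N=6, M+R=6
member 0 (0-1): L=7.8624, (cx,cy)=(0.5769,0.8168)
member 1 (0-2): L=8.2000, (cx,cy)=(1.0000,0.0000)
member 2 (1-2): L=7.3937, (cx,cy)=(0.4956,-0.8686)
solve A·x = −loads:
  F[0-1] = +3002.7020 N (tension)
  F[0-2] = +1755.3726 N (tension)
  F[1-2] = -3542.2270 N (compression)
  Rx@0 = -3487.7000 N
  Ry@0 = -2452.6029 N
  Ry@2 = +3076.6929 N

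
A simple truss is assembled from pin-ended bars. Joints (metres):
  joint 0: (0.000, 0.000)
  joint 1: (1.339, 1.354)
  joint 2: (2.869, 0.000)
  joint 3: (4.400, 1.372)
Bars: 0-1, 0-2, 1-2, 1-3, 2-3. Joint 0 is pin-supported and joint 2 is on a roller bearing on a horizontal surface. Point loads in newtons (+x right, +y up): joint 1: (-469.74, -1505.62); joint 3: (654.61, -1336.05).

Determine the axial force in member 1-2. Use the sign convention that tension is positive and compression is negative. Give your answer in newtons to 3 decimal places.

-2254.810

N=4 nodes, M=5 members, R=3 reactions → 2N=8, M+R=8
member 0 (0-1): L=1.9043, (cx,cy)=(0.7032,0.7110)
member 1 (0-2): L=2.8690, (cx,cy)=(1.0000,0.0000)
member 2 (1-2): L=2.0431, (cx,cy)=(0.7489,-0.6627)
member 3 (1-3): L=3.0611, (cx,cy)=(1.0000,0.0059)
member 4 (2-3): L=2.0558, (cx,cy)=(0.7447,0.6674)
solve A·x = −loads:
  F[0-1] = +1.9564 N (tension)
  F[0-2] = +183.4944 N (tension)
  F[1-2] = -2254.8096 N (compression)
  F[1-3] = +2159.7027 N (tension)
  F[2-3] = -2020.9694 N (compression)
  Rx@0 = -184.8700 N
  Ry@0 = -1.3910 N
  Ry@2 = +2843.0610 N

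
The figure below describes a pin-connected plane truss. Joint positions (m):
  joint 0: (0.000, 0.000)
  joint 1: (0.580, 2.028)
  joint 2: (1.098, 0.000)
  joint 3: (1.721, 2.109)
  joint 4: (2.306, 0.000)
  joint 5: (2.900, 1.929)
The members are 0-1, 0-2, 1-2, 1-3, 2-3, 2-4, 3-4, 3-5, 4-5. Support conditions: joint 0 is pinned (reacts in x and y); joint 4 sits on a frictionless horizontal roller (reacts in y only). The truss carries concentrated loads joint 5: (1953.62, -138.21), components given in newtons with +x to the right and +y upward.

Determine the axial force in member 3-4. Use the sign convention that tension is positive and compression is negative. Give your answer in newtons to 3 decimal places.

N=6 nodes, M=9 members, R=3 reactions → 2N=12, M+R=12
member 0 (0-1): L=2.1093, (cx,cy)=(0.2750,0.9615)
member 1 (0-2): L=1.0980, (cx,cy)=(1.0000,0.0000)
member 2 (1-2): L=2.0931, (cx,cy)=(0.2475,-0.9689)
member 3 (1-3): L=1.1439, (cx,cy)=(0.9975,0.0708)
member 4 (2-3): L=2.1991, (cx,cy)=(0.2833,0.9590)
member 5 (2-4): L=1.2080, (cx,cy)=(1.0000,0.0000)
member 6 (3-4): L=2.1886, (cx,cy)=(0.2673,-0.9636)
member 7 (3-5): L=1.1927, (cx,cy)=(0.9885,-0.1509)
member 8 (4-5): L=2.0184, (cx,cy)=(0.2943,0.9557)
solve A·x = −loads:
  F[0-1] = +1736.7795 N (tension)
  F[0-2] = +1476.0550 N (tension)
  F[1-2] = -1658.3795 N (compression)
  F[1-3] = +890.2133 N (tension)
  F[2-3] = +1675.4324 N (tension)
  F[2-4] = +590.9938 N (tension)
  F[3-4] = -2034.9462 N (compression)
  F[3-5] = +1928.6393 N (tension)
  F[4-5] = +159.9494 N (tension)
  Rx@0 = -1953.6200 N
  Ry@0 = -1669.8308 N
  Ry@4 = +1808.0408 N

-2034.946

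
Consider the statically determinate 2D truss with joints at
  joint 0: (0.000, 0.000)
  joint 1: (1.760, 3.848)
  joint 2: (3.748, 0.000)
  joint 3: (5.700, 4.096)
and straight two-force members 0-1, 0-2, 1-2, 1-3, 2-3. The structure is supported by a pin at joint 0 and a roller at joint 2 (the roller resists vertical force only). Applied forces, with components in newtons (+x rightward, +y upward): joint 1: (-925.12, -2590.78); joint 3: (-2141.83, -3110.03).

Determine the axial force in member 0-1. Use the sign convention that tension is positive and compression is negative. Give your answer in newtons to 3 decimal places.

-3348.338

N=4 nodes, M=5 members, R=3 reactions → 2N=8, M+R=8
member 0 (0-1): L=4.2314, (cx,cy)=(0.4159,0.9094)
member 1 (0-2): L=3.7480, (cx,cy)=(1.0000,0.0000)
member 2 (1-2): L=4.3312, (cx,cy)=(0.4590,-0.8884)
member 3 (1-3): L=3.9478, (cx,cy)=(0.9980,0.0628)
member 4 (2-3): L=4.5373, (cx,cy)=(0.4302,0.9027)
solve A·x = −loads:
  F[0-1] = -3348.3382 N (compression)
  F[0-2] = -1674.2473 N (compression)
  F[1-2] = +463.0211 N (tension)
  F[1-3] = -681.4533 N (compression)
  F[2-3] = -3397.7167 N (compression)
  Rx@0 = +3066.9500 N
  Ry@0 = +3044.9545 N
  Ry@2 = +2655.8555 N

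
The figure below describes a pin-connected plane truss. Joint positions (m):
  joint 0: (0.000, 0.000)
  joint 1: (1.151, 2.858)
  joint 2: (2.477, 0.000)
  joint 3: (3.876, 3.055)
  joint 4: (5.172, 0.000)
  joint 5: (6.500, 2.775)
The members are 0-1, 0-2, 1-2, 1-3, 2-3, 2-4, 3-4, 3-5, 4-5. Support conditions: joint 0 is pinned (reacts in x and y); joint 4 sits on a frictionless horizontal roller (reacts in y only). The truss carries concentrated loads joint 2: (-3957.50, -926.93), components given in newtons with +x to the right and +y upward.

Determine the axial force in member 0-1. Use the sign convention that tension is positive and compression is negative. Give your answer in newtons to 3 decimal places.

N=6 nodes, M=9 members, R=3 reactions → 2N=12, M+R=12
member 0 (0-1): L=3.0811, (cx,cy)=(0.3736,0.9276)
member 1 (0-2): L=2.4770, (cx,cy)=(1.0000,0.0000)
member 2 (1-2): L=3.1506, (cx,cy)=(0.4209,-0.9071)
member 3 (1-3): L=2.7321, (cx,cy)=(0.9974,0.0721)
member 4 (2-3): L=3.3601, (cx,cy)=(0.4164,0.9092)
member 5 (2-4): L=2.6950, (cx,cy)=(1.0000,0.0000)
member 6 (3-4): L=3.3185, (cx,cy)=(0.3905,-0.9206)
member 7 (3-5): L=2.6389, (cx,cy)=(0.9944,-0.1061)
member 8 (4-5): L=3.0764, (cx,cy)=(0.4317,0.9020)
solve A·x = −loads:
  F[0-1] = -520.6980 N (compression)
  F[0-2] = -3762.9818 N (compression)
  F[1-2] = +500.1748 N (tension)
  F[1-3] = -406.0832 N (compression)
  F[2-3] = +520.4688 N (tension)
  F[2-4] = +188.3251 N (tension)
  F[3-4] = -482.2241 N (compression)
  F[3-5] = -0.0000 N (tension)
  F[4-5] = +0.0000 N (tension)
  Rx@0 = +3957.5000 N
  Ry@0 = +483.0001 N
  Ry@4 = +443.9299 N

-520.698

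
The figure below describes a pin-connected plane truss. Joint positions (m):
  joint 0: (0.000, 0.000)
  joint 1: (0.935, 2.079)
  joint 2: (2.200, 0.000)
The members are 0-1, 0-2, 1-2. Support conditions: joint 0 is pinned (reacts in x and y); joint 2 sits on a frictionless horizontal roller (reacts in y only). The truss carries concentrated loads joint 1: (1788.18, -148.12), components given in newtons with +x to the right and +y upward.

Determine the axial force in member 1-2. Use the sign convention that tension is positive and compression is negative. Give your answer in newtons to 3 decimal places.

N=3 nodes, M=3 members, R=3 reactions → 2N=6, M+R=6
member 0 (0-1): L=2.2796, (cx,cy)=(0.4102,0.9120)
member 1 (0-2): L=2.2000, (cx,cy)=(1.0000,0.0000)
member 2 (1-2): L=2.4336, (cx,cy)=(0.5198,-0.8543)
solve A·x = −loads:
  F[0-1] = +1759.4741 N (tension)
  F[0-2] = +1066.5070 N (tension)
  F[1-2] = -2051.7502 N (compression)
  Rx@0 = -1788.1800 N
  Ry@0 = -1604.6611 N
  Ry@2 = +1752.7811 N

-2051.750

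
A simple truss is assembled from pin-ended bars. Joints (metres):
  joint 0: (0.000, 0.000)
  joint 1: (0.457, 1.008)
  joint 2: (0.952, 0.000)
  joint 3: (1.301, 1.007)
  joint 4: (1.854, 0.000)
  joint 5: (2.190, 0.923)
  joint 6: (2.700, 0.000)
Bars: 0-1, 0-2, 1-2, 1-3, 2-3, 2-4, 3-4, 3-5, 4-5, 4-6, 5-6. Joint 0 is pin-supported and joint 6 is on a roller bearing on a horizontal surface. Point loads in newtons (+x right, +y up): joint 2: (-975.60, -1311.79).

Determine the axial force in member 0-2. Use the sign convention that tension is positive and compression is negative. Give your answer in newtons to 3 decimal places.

N=7 nodes, M=11 members, R=3 reactions → 2N=14, M+R=14
member 0 (0-1): L=1.1068, (cx,cy)=(0.4129,0.9108)
member 1 (0-2): L=0.9520, (cx,cy)=(1.0000,0.0000)
member 2 (1-2): L=1.1230, (cx,cy)=(0.4408,-0.8976)
member 3 (1-3): L=0.8440, (cx,cy)=(1.0000,-0.0012)
member 4 (2-3): L=1.0658, (cx,cy)=(0.3275,0.9449)
member 5 (2-4): L=0.9020, (cx,cy)=(1.0000,0.0000)
member 6 (3-4): L=1.1489, (cx,cy)=(0.4814,-0.8765)
member 7 (3-5): L=0.8930, (cx,cy)=(0.9956,-0.0941)
member 8 (4-5): L=0.9823, (cx,cy)=(0.3421,0.9397)
member 9 (4-6): L=0.8460, (cx,cy)=(1.0000,0.0000)
member 10 (5-6): L=1.0545, (cx,cy)=(0.4836,-0.8753)
solve A·x = −loads:
  F[0-1] = -932.4683 N (compression)
  F[0-2] = -590.5673 N (compression)
  F[1-2] = +947.1970 N (tension)
  F[1-3] = -802.5488 N (compression)
  F[2-3] = +488.5115 N (tension)
  F[2-4] = +642.5778 N (tension)
  F[3-4] = -483.5007 N (compression)
  F[3-5] = -411.6700 N (compression)
  F[4-5] = +451.0094 N (tension)
  F[4-6] = +255.5677 N (tension)
  F[5-6] = -528.4378 N (compression)
  Rx@0 = +975.6000 N
  Ry@0 = +849.2626 N
  Ry@6 = +462.5274 N

-590.567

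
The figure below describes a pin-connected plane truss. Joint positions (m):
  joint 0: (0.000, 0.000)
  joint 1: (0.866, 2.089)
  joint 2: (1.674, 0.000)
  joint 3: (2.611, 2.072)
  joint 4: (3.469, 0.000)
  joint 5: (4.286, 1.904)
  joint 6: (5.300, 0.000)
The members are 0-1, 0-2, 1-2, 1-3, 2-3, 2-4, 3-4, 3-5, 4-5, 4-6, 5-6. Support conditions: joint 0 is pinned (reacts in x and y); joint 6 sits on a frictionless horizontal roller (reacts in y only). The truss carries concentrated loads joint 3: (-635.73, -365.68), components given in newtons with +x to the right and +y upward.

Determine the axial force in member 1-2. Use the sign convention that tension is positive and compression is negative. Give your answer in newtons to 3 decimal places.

469.050

N=7 nodes, M=11 members, R=3 reactions → 2N=14, M+R=14
member 0 (0-1): L=2.2614, (cx,cy)=(0.3830,0.9238)
member 1 (0-2): L=1.6740, (cx,cy)=(1.0000,0.0000)
member 2 (1-2): L=2.2398, (cx,cy)=(0.3607,-0.9327)
member 3 (1-3): L=1.7451, (cx,cy)=(1.0000,-0.0097)
member 4 (2-3): L=2.2740, (cx,cy)=(0.4120,0.9112)
member 5 (2-4): L=1.7950, (cx,cy)=(1.0000,0.0000)
member 6 (3-4): L=2.2426, (cx,cy)=(0.3826,-0.9239)
member 7 (3-5): L=1.6834, (cx,cy)=(0.9950,-0.0998)
member 8 (4-5): L=2.0719, (cx,cy)=(0.3943,0.9190)
member 9 (4-6): L=1.8310, (cx,cy)=(1.0000,0.0000)
member 10 (5-6): L=2.1572, (cx,cy)=(0.4701,-0.8826)
solve A·x = −loads:
  F[0-1] = -469.8852 N (compression)
  F[0-2] = -455.7872 N (compression)
  F[1-2] = +469.0502 N (tension)
  F[1-3] = -349.1663 N (compression)
  F[2-3] = -480.1191 N (compression)
  F[2-4] = -88.7491 N (compression)
  F[3-4] = +67.1720 N (tension)
  F[3-5] = +63.3662 N (tension)
  F[4-5] = -67.5337 N (compression)
  F[4-6] = -36.4195 N (compression)
  F[5-6] = +77.4786 N (tension)
  Rx@0 = +635.7300 N
  Ry@0 = +434.0653 N
  Ry@6 = -68.3853 N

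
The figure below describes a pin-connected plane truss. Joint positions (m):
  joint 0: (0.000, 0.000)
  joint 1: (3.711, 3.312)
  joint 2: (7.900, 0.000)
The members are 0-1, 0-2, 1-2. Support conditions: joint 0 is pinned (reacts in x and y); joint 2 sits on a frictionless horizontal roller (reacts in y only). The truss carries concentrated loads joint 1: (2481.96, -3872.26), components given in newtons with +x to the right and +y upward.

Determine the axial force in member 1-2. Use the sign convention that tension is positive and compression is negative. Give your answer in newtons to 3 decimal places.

-4610.576

N=3 nodes, M=3 members, R=3 reactions → 2N=6, M+R=6
member 0 (0-1): L=4.9740, (cx,cy)=(0.7461,0.6659)
member 1 (0-2): L=7.9000, (cx,cy)=(1.0000,0.0000)
member 2 (1-2): L=5.3401, (cx,cy)=(0.7844,-0.6202)
solve A·x = −loads:
  F[0-1] = -1520.9504 N (compression)
  F[0-2] = +3616.7058 N (tension)
  F[1-2] = -4610.5765 N (compression)
  Rx@0 = -2481.9600 N
  Ry@0 = +1012.7400 N
  Ry@2 = +2859.5200 N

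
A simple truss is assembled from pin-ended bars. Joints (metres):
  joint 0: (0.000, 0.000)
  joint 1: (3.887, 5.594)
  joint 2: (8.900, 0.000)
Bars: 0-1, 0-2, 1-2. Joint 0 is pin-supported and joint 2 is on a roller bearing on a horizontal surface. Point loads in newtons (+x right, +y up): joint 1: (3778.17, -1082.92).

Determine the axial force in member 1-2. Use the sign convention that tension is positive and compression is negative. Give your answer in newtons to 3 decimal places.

N=3 nodes, M=3 members, R=3 reactions → 2N=6, M+R=6
member 0 (0-1): L=6.8119, (cx,cy)=(0.5706,0.8212)
member 1 (0-2): L=8.9000, (cx,cy)=(1.0000,0.0000)
member 2 (1-2): L=7.5115, (cx,cy)=(0.6674,-0.7447)
solve A·x = −loads:
  F[0-1] = +2148.9723 N (tension)
  F[0-2] = +2551.9204 N (tension)
  F[1-2] = -3823.8208 N (compression)
  Rx@0 = -3778.1700 N
  Ry@0 = -1764.7646 N
  Ry@2 = +2847.6846 N

-3823.821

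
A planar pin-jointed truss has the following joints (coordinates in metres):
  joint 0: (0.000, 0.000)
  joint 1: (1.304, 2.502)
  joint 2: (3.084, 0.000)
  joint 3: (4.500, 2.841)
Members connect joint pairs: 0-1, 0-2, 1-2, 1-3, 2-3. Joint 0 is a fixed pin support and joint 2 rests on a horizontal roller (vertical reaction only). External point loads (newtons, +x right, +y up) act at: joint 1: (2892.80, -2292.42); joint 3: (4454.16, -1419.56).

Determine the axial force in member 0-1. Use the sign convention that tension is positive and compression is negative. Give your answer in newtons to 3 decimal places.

N=4 nodes, M=5 members, R=3 reactions → 2N=8, M+R=8
member 0 (0-1): L=2.8214, (cx,cy)=(0.4622,0.8868)
member 1 (0-2): L=3.0840, (cx,cy)=(1.0000,0.0000)
member 2 (1-2): L=3.0706, (cx,cy)=(0.5797,-0.8148)
member 3 (1-3): L=3.2139, (cx,cy)=(0.9944,0.1055)
member 4 (2-3): L=3.1743, (cx,cy)=(0.4461,0.8950)
solve A·x = −loads:
  F[0-1] = +6516.4950 N (tension)
  F[0-2] = +4335.1771 N (tension)
  F[1-2] = -9195.8823 N (compression)
  F[1-3] = +5480.3784 N (tension)
  F[2-3] = -2231.9954 N (compression)
  Rx@0 = -7346.9600 N
  Ry@0 = -5778.7430 N
  Ry@2 = +9490.7230 N

6516.495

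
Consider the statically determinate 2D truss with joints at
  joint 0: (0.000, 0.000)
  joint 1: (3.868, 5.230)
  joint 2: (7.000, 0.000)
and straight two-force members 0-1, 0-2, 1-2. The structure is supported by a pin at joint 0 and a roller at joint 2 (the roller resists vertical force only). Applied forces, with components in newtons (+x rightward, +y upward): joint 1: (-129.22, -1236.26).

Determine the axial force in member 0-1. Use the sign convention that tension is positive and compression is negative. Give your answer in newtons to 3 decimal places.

N=3 nodes, M=3 members, R=3 reactions → 2N=6, M+R=6
member 0 (0-1): L=6.5049, (cx,cy)=(0.5946,0.8040)
member 1 (0-2): L=7.0000, (cx,cy)=(1.0000,0.0000)
member 2 (1-2): L=6.0961, (cx,cy)=(0.5138,-0.8579)
solve A·x = −loads:
  F[0-1] = -808.0609 N (compression)
  F[0-2] = +351.2728 N (tension)
  F[1-2] = -683.7135 N (compression)
  Rx@0 = +129.2200 N
  Ry@0 = +649.6838 N
  Ry@2 = +586.5762 N

-808.061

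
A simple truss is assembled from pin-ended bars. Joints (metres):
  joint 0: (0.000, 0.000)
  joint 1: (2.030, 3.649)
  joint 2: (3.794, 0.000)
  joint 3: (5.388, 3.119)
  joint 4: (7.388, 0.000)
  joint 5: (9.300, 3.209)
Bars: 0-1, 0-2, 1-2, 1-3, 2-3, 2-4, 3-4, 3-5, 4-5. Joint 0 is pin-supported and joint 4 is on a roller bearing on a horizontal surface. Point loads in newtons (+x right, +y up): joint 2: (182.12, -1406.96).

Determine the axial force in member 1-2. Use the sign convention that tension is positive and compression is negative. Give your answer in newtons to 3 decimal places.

895.275

N=6 nodes, M=9 members, R=3 reactions → 2N=12, M+R=12
member 0 (0-1): L=4.1757, (cx,cy)=(0.4862,0.8739)
member 1 (0-2): L=3.7940, (cx,cy)=(1.0000,0.0000)
member 2 (1-2): L=4.0530, (cx,cy)=(0.4352,-0.9003)
member 3 (1-3): L=3.3996, (cx,cy)=(0.9878,-0.1559)
member 4 (2-3): L=3.5027, (cx,cy)=(0.4551,0.8905)
member 5 (2-4): L=3.5940, (cx,cy)=(1.0000,0.0000)
member 6 (3-4): L=3.7052, (cx,cy)=(0.5398,-0.8418)
member 7 (3-5): L=3.9130, (cx,cy)=(0.9997,0.0230)
member 8 (4-5): L=3.7354, (cx,cy)=(0.5119,0.8591)
solve A·x = −loads:
  F[0-1] = -783.2200 N (compression)
  F[0-2] = +562.8833 N (tension)
  F[1-2] = +895.2749 N (tension)
  F[1-3] = -779.9525 N (compression)
  F[2-3] = +674.8563 N (tension)
  F[2-4] = +463.3048 N (tension)
  F[3-4] = -858.3077 N (compression)
  F[3-5] = +0.0000 N (tension)
  F[4-5] = -0.0000 N (compression)
  Rx@0 = -182.1200 N
  Ry@0 = +684.4361 N
  Ry@4 = +722.5239 N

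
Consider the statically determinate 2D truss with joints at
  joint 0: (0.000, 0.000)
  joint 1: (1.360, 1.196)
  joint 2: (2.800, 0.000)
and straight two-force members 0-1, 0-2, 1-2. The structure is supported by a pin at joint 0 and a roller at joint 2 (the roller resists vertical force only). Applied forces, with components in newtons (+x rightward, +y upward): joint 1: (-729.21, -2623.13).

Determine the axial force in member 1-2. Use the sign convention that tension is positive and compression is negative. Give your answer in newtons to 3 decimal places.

-1506.622

N=3 nodes, M=3 members, R=3 reactions → 2N=6, M+R=6
member 0 (0-1): L=1.8111, (cx,cy)=(0.7509,0.6604)
member 1 (0-2): L=2.8000, (cx,cy)=(1.0000,0.0000)
member 2 (1-2): L=1.8719, (cx,cy)=(0.7693,-0.6389)
solve A·x = −loads:
  F[0-1] = -2514.4884 N (compression)
  F[0-2] = +1159.0012 N (tension)
  F[1-2] = -1506.6224 N (compression)
  Rx@0 = +729.2100 N
  Ry@0 = +1660.5151 N
  Ry@2 = +962.6149 N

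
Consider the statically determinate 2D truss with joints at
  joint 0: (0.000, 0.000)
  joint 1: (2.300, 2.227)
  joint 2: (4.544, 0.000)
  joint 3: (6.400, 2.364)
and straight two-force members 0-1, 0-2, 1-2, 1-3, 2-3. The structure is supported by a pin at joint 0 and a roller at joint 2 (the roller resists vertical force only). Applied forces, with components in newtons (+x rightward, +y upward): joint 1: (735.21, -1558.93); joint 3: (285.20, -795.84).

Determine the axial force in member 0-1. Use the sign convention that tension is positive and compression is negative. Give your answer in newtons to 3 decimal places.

N=4 nodes, M=5 members, R=3 reactions → 2N=8, M+R=8
member 0 (0-1): L=3.2015, (cx,cy)=(0.7184,0.6956)
member 1 (0-2): L=4.5440, (cx,cy)=(1.0000,0.0000)
member 2 (1-2): L=3.1615, (cx,cy)=(0.7098,-0.7044)
member 3 (1-3): L=4.1023, (cx,cy)=(0.9994,0.0334)
member 4 (2-3): L=3.0055, (cx,cy)=(0.6175,0.7865)
solve A·x = −loads:
  F[0-1] = +91.8626 N (tension)
  F[0-2] = +954.4145 N (tension)
  F[1-2] = -2259.4748 N (compression)
  F[1-3] = +935.0603 N (tension)
  F[2-3] = -1051.5137 N (compression)
  Rx@0 = -1020.4100 N
  Ry@0 = -63.9009 N
  Ry@2 = +2418.6709 N

91.863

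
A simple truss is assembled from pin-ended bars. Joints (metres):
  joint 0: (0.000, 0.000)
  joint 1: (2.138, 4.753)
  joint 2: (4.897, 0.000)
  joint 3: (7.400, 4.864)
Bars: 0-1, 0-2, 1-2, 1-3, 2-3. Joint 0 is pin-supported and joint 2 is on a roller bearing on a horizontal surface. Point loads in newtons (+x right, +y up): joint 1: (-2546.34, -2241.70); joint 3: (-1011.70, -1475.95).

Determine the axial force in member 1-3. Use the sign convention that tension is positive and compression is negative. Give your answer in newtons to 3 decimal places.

N=4 nodes, M=5 members, R=3 reactions → 2N=8, M+R=8
member 0 (0-1): L=5.2117, (cx,cy)=(0.4102,0.9120)
member 1 (0-2): L=4.8970, (cx,cy)=(1.0000,0.0000)
member 2 (1-2): L=5.4957, (cx,cy)=(0.5020,-0.8649)
member 3 (1-3): L=5.2632, (cx,cy)=(0.9998,0.0211)
member 4 (2-3): L=5.4702, (cx,cy)=(0.4576,0.8892)
solve A·x = −loads:
  F[0-1] = -4369.5263 N (compression)
  F[0-2] = -1765.5334 N (compression)
  F[1-2] = +2009.4216 N (tension)
  F[1-3] = -255.0047 N (compression)
  F[2-3] = -1653.8608 N (compression)
  Rx@0 = +3558.0400 N
  Ry@0 = +3984.9316 N
  Ry@2 = -267.2816 N

-255.005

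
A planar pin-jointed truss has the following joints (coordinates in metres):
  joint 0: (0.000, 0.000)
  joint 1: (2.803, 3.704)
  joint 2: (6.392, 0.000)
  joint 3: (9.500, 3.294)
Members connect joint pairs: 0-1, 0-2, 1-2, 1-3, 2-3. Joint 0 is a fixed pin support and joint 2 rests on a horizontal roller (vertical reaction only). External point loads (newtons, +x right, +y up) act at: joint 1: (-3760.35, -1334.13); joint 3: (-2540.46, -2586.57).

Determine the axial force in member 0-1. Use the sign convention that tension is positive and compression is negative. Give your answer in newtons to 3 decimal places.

-3736.629

N=4 nodes, M=5 members, R=3 reactions → 2N=8, M+R=8
member 0 (0-1): L=4.6450, (cx,cy)=(0.6034,0.7974)
member 1 (0-2): L=6.3920, (cx,cy)=(1.0000,0.0000)
member 2 (1-2): L=5.1576, (cx,cy)=(0.6959,-0.7182)
member 3 (1-3): L=6.7095, (cx,cy)=(0.9981,-0.0611)
member 4 (2-3): L=4.5288, (cx,cy)=(0.6863,0.7273)
solve A·x = −loads:
  F[0-1] = -3736.6288 N (compression)
  F[0-2] = -4045.9826 N (compression)
  F[1-2] = +2299.2917 N (tension)
  F[1-3] = -94.6630 N (compression)
  F[2-3] = -3564.1395 N (compression)
  Rx@0 = +6300.8100 N
  Ry@0 = +2979.6221 N
  Ry@2 = +941.0779 N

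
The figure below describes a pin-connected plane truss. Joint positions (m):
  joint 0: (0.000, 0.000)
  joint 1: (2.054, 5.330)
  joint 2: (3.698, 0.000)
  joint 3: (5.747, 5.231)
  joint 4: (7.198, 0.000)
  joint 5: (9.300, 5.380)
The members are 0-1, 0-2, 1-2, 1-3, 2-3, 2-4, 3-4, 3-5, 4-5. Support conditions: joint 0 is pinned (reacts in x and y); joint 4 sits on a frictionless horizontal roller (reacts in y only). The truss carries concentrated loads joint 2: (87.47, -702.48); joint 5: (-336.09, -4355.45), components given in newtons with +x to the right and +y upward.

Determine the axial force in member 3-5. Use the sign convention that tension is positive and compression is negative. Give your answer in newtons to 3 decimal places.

N=6 nodes, M=9 members, R=3 reactions → 2N=12, M+R=12
member 0 (0-1): L=5.7121, (cx,cy)=(0.3596,0.9331)
member 1 (0-2): L=3.6980, (cx,cy)=(1.0000,0.0000)
member 2 (1-2): L=5.5778, (cx,cy)=(0.2947,-0.9556)
member 3 (1-3): L=3.6943, (cx,cy)=(0.9996,-0.0268)
member 4 (2-3): L=5.6180, (cx,cy)=(0.3647,0.9311)
member 5 (2-4): L=3.5000, (cx,cy)=(1.0000,0.0000)
member 6 (3-4): L=5.4285, (cx,cy)=(0.2673,-0.9636)
member 7 (3-5): L=3.5561, (cx,cy)=(0.9991,0.0419)
member 8 (4-5): L=5.7761, (cx,cy)=(0.3639,0.9314)
solve A·x = −loads:
  F[0-1] = +727.8030 N (tension)
  F[0-2] = -510.3300 N (compression)
  F[1-2] = -724.0203 N (compression)
  F[1-3] = +475.2790 N (tension)
  F[2-3] = +1497.4893 N (tension)
  F[2-4] = -1357.3649 N (compression)
  F[3-4] = -1373.3466 N (compression)
  F[3-5] = +1389.5801 N (tension)
  F[4-5] = -4738.5900 N (compression)
  Rx@0 = +248.6200 N
  Ry@0 = -679.1208 N
  Ry@4 = +5737.0508 N

1389.580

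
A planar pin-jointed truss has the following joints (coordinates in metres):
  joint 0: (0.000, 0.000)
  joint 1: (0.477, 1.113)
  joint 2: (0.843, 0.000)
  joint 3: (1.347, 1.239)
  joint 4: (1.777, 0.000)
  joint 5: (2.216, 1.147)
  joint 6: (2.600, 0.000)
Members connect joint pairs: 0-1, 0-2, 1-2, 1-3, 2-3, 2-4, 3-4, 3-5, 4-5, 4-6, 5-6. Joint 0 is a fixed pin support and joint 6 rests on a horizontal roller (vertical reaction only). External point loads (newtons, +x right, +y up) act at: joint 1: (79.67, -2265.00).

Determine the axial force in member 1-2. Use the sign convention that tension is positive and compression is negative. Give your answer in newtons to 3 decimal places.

N=7 nodes, M=11 members, R=3 reactions → 2N=14, M+R=14
member 0 (0-1): L=1.2109, (cx,cy)=(0.3939,0.9191)
member 1 (0-2): L=0.8430, (cx,cy)=(1.0000,0.0000)
member 2 (1-2): L=1.1716, (cx,cy)=(0.3124,-0.9500)
member 3 (1-3): L=0.8791, (cx,cy)=(0.9897,0.1433)
member 4 (2-3): L=1.3376, (cx,cy)=(0.3768,0.9263)
member 5 (2-4): L=0.9340, (cx,cy)=(1.0000,0.0000)
member 6 (3-4): L=1.3115, (cx,cy)=(0.3279,-0.9447)
member 7 (3-5): L=0.8739, (cx,cy)=(0.9944,-0.1053)
member 8 (4-5): L=1.2281, (cx,cy)=(0.3575,0.9339)
member 9 (4-6): L=0.8230, (cx,cy)=(1.0000,0.0000)
member 10 (5-6): L=1.2096, (cx,cy)=(0.3175,-0.9483)
solve A·x = −loads:
  F[0-1] = -1975.0471 N (compression)
  F[0-2] = +857.6792 N (tension)
  F[1-2] = -576.6300 N (compression)
  F[1-3] = -684.6179 N (compression)
  F[2-3] = +591.3589 N (tension)
  F[2-4] = +454.7260 N (tension)
  F[3-4] = -441.2075 N (compression)
  F[3-5] = -311.8002 N (compression)
  F[4-5] = +446.3053 N (tension)
  F[4-6] = +150.5351 N (tension)
  F[5-6] = -474.1748 N (compression)
  Rx@0 = -79.6700 N
  Ry@0 = +1815.3547 N
  Ry@6 = +449.6453 N

-576.630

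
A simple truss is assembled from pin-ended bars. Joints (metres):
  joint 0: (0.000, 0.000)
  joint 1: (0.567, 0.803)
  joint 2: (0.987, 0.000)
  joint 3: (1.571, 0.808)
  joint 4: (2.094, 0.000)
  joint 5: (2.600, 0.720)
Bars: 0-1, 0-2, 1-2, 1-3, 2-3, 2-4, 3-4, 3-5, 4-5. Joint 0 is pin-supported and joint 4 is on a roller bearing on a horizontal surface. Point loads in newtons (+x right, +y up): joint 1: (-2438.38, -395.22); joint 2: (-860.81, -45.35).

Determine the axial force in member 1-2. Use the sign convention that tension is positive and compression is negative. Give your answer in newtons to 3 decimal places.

967.761

N=6 nodes, M=9 members, R=3 reactions → 2N=12, M+R=12
member 0 (0-1): L=0.9830, (cx,cy)=(0.5768,0.8169)
member 1 (0-2): L=0.9870, (cx,cy)=(1.0000,0.0000)
member 2 (1-2): L=0.9062, (cx,cy)=(0.4635,-0.8861)
member 3 (1-3): L=1.0040, (cx,cy)=(1.0000,0.0050)
member 4 (2-3): L=0.9970, (cx,cy)=(0.5858,0.8105)
member 5 (2-4): L=1.1070, (cx,cy)=(1.0000,0.0000)
member 6 (3-4): L=0.9625, (cx,cy)=(0.5434,-0.8395)
member 7 (3-5): L=1.0328, (cx,cy)=(0.9964,-0.0852)
member 8 (4-5): L=0.8800, (cx,cy)=(0.5750,0.8182)
solve A·x = −loads:
  F[0-1] = -1526.8288 N (compression)
  F[0-2] = -2418.5105 N (compression)
  F[1-2] = +967.7609 N (tension)
  F[1-3] = +1109.1853 N (tension)
  F[2-3] = -1002.1310 N (compression)
  F[2-4] = -522.1397 N (compression)
  F[3-4] = +960.9099 N (tension)
  F[3-5] = +0.0000 N (tension)
  F[4-5] = -0.0000 N (compression)
  Rx@0 = +3299.1900 N
  Ry@0 = +1247.2409 N
  Ry@4 = -806.6709 N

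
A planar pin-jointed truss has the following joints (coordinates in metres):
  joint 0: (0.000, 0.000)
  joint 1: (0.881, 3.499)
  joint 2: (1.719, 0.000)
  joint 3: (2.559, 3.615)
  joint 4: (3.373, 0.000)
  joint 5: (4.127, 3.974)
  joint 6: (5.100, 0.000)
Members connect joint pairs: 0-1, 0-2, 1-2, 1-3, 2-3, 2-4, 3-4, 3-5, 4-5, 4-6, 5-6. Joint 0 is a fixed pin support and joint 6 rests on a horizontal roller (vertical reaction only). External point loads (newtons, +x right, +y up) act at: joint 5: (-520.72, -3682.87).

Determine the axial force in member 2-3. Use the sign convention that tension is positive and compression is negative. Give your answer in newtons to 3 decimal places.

N=7 nodes, M=11 members, R=3 reactions → 2N=14, M+R=14
member 0 (0-1): L=3.6082, (cx,cy)=(0.2442,0.9697)
member 1 (0-2): L=1.7190, (cx,cy)=(1.0000,0.0000)
member 2 (1-2): L=3.5980, (cx,cy)=(0.2329,-0.9725)
member 3 (1-3): L=1.6820, (cx,cy)=(0.9976,0.0690)
member 4 (2-3): L=3.7113, (cx,cy)=(0.2263,0.9740)
member 5 (2-4): L=1.6540, (cx,cy)=(1.0000,0.0000)
member 6 (3-4): L=3.7055, (cx,cy)=(0.2197,-0.9756)
member 7 (3-5): L=1.6086, (cx,cy)=(0.9748,0.2232)
member 8 (4-5): L=4.0449, (cx,cy)=(0.1864,0.9825)
member 9 (4-6): L=1.7270, (cx,cy)=(1.0000,0.0000)
member 10 (5-6): L=4.0914, (cx,cy)=(0.2378,-0.9713)
solve A·x = −loads:
  F[0-1] = -1142.9810 N (compression)
  F[0-2] = -241.6434 N (compression)
  F[1-2] = +1101.6541 N (tension)
  F[1-3] = -536.9417 N (compression)
  F[2-3] = -1099.8996 N (compression)
  F[2-4] = +263.8892 N (tension)
  F[3-4] = +905.3280 N (tension)
  F[3-5] = -1008.9330 N (compression)
  F[4-5] = -898.9708 N (compression)
  F[4-6] = +630.3402 N (tension)
  F[5-6] = -2650.5266 N (compression)
  Rx@0 = +520.7200 N
  Ry@0 = +1108.3870 N
  Ry@6 = +2574.4830 N

-1099.900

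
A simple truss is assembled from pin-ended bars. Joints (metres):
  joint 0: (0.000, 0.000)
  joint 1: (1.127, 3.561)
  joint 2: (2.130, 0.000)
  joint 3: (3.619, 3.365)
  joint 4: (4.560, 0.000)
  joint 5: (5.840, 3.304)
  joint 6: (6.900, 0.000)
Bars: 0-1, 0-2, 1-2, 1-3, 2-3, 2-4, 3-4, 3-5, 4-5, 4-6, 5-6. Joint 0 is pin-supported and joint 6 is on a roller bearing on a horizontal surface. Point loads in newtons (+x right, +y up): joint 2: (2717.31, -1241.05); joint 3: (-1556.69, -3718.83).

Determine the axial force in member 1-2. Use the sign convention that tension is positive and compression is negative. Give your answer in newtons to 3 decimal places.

3686.384

N=7 nodes, M=11 members, R=3 reactions → 2N=14, M+R=14
member 0 (0-1): L=3.7351, (cx,cy)=(0.3017,0.9534)
member 1 (0-2): L=2.1300, (cx,cy)=(1.0000,0.0000)
member 2 (1-2): L=3.6996, (cx,cy)=(0.2711,-0.9625)
member 3 (1-3): L=2.4997, (cx,cy)=(0.9969,-0.0784)
member 4 (2-3): L=3.6797, (cx,cy)=(0.4047,0.9145)
member 5 (2-4): L=2.4300, (cx,cy)=(1.0000,0.0000)
member 6 (3-4): L=3.4941, (cx,cy)=(0.2693,-0.9631)
member 7 (3-5): L=2.2218, (cx,cy)=(0.9996,-0.0275)
member 8 (4-5): L=3.5433, (cx,cy)=(0.3612,0.9325)
member 9 (4-6): L=2.3400, (cx,cy)=(1.0000,0.0000)
member 10 (5-6): L=3.4699, (cx,cy)=(0.3055,-0.9522)
solve A·x = −loads:
  F[0-1] = -3550.9436 N (compression)
  F[0-2] = +2232.0588 N (tension)
  F[1-2] = +3686.3841 N (tension)
  F[1-3] = -2077.2625 N (compression)
  F[2-3] = -2523.0632 N (compression)
  F[2-4] = +1535.1353 N (tension)
  F[3-4] = -1603.3744 N (compression)
  F[3-5] = -1103.7443 N (compression)
  F[4-5] = +1655.9618 N (tension)
  F[4-6] = +505.1162 N (tension)
  F[5-6] = -1653.4801 N (compression)
  Rx@0 = -1160.6200 N
  Ry@0 = +3385.4423 N
  Ry@6 = +1574.4377 N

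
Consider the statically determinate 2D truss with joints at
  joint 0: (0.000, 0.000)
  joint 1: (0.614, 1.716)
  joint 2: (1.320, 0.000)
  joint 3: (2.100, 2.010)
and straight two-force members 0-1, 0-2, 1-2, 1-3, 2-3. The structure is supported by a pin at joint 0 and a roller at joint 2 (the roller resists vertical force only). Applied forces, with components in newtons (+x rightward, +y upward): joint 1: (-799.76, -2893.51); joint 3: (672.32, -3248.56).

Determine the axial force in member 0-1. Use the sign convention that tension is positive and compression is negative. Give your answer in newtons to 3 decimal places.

N=4 nodes, M=5 members, R=3 reactions → 2N=8, M+R=8
member 0 (0-1): L=1.8225, (cx,cy)=(0.3369,0.9415)
member 1 (0-2): L=1.3200, (cx,cy)=(1.0000,0.0000)
member 2 (1-2): L=1.8556, (cx,cy)=(0.3805,-0.9248)
member 3 (1-3): L=1.5148, (cx,cy)=(0.9810,0.1941)
member 4 (2-3): L=2.1560, (cx,cy)=(0.3618,0.9323)
solve A·x = −loads:
  F[0-1] = +378.1942 N (tension)
  F[0-2] = -254.8508 N (compression)
  F[1-2] = -3065.9560 N (compression)
  F[1-3] = +2134.2857 N (tension)
  F[2-3] = -3928.9146 N (compression)
  Rx@0 = +127.4400 N
  Ry@0 = -356.0862 N
  Ry@2 = +6498.1562 N

378.194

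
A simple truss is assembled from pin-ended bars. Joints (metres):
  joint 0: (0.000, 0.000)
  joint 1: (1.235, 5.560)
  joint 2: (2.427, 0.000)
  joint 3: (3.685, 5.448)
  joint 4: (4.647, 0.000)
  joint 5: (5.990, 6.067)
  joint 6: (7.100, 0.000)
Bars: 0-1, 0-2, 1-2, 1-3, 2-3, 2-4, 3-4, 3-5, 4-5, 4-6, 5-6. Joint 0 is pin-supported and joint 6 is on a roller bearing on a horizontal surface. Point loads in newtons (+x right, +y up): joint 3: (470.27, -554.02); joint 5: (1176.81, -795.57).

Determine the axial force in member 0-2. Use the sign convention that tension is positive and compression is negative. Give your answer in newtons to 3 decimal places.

N=7 nodes, M=11 members, R=3 reactions → 2N=14, M+R=14
member 0 (0-1): L=5.6955, (cx,cy)=(0.2168,0.9762)
member 1 (0-2): L=2.4270, (cx,cy)=(1.0000,0.0000)
member 2 (1-2): L=5.6863, (cx,cy)=(0.2096,-0.9778)
member 3 (1-3): L=2.4526, (cx,cy)=(0.9990,-0.0457)
member 4 (2-3): L=5.5914, (cx,cy)=(0.2250,0.9744)
member 5 (2-4): L=2.2200, (cx,cy)=(1.0000,0.0000)
member 6 (3-4): L=5.5323, (cx,cy)=(0.1739,-0.9848)
member 7 (3-5): L=2.3867, (cx,cy)=(0.9658,0.2594)
member 8 (4-5): L=6.2139, (cx,cy)=(0.2161,0.9764)
member 9 (4-6): L=2.4530, (cx,cy)=(1.0000,0.0000)
member 10 (5-6): L=6.1677, (cx,cy)=(0.1800,-0.9837)
solve A·x = −loads:
  F[0-1] = +999.3654 N (tension)
  F[0-2] = +1430.3801 N (tension)
  F[1-2] = -1017.8636 N (compression)
  F[1-3] = +430.5189 N (tension)
  F[2-3] = +1021.4371 N (tension)
  F[2-4] = +987.1970 N (tension)
  F[3-4] = -1433.5841 N (compression)
  F[3-5] = +454.4472 N (tension)
  F[4-5] = +1445.9187 N (tension)
  F[4-6] = +425.4076 N (tension)
  F[5-6] = -2363.7735 N (compression)
  Rx@0 = -1647.0800 N
  Ry@0 = -975.5882 N
  Ry@6 = +2325.1782 N

1430.380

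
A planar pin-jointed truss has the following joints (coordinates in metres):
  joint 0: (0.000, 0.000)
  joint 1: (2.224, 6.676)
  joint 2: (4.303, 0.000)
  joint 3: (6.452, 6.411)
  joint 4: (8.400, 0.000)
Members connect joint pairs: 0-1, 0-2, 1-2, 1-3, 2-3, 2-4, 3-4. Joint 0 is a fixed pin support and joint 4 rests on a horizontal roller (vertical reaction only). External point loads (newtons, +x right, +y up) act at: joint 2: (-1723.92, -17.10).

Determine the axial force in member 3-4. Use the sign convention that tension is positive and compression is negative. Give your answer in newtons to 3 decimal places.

-9.155

N=5 nodes, M=7 members, R=3 reactions → 2N=10, M+R=10
member 0 (0-1): L=7.0367, (cx,cy)=(0.3161,0.9487)
member 1 (0-2): L=4.3030, (cx,cy)=(1.0000,0.0000)
member 2 (1-2): L=6.9922, (cx,cy)=(0.2973,-0.9548)
member 3 (1-3): L=4.2363, (cx,cy)=(0.9980,-0.0626)
member 4 (2-3): L=6.7616, (cx,cy)=(0.3178,0.9481)
member 5 (2-4): L=4.0970, (cx,cy)=(1.0000,0.0000)
member 6 (3-4): L=6.7004, (cx,cy)=(0.2907,-0.9568)
solve A·x = −loads:
  F[0-1] = -8.7909 N (compression)
  F[0-2] = -1721.1416 N (compression)
  F[1-2] = +9.0953 N (tension)
  F[1-3] = -5.4935 N (compression)
  F[2-3] = +8.8763 N (tension)
  F[2-4] = +2.6617 N (tension)
  F[3-4] = -9.1551 N (compression)
  Rx@0 = +1723.9200 N
  Ry@0 = +8.3403 N
  Ry@4 = +8.7597 N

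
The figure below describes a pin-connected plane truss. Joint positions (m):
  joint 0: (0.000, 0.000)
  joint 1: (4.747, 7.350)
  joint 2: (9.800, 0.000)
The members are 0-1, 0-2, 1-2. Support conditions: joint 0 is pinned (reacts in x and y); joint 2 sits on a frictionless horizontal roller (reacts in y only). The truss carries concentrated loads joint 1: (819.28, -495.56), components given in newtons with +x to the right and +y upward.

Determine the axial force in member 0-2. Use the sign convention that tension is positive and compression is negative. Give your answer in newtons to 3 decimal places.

N=3 nodes, M=3 members, R=3 reactions → 2N=6, M+R=6
member 0 (0-1): L=8.7497, (cx,cy)=(0.5425,0.8400)
member 1 (0-2): L=9.8000, (cx,cy)=(1.0000,0.0000)
member 2 (1-2): L=8.9194, (cx,cy)=(0.5665,-0.8240)
solve A·x = −loads:
  F[0-1] = +427.2966 N (tension)
  F[0-2] = +587.4564 N (tension)
  F[1-2] = -1036.9574 N (compression)
  Rx@0 = -819.2800 N
  Ry@0 = -358.9432 N
  Ry@2 = +854.5032 N

587.456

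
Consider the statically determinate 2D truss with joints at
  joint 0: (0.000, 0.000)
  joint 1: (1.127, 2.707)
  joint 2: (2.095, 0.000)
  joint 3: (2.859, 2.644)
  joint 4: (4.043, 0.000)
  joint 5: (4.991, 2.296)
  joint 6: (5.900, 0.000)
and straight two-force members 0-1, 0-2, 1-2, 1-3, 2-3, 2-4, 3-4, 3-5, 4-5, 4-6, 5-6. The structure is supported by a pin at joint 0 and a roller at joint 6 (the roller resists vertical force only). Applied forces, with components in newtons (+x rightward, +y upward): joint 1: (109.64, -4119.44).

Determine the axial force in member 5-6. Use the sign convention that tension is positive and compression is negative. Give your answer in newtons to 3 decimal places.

-900.411

N=7 nodes, M=11 members, R=3 reactions → 2N=14, M+R=14
member 0 (0-1): L=2.9322, (cx,cy)=(0.3843,0.9232)
member 1 (0-2): L=2.0950, (cx,cy)=(1.0000,0.0000)
member 2 (1-2): L=2.8749, (cx,cy)=(0.3367,-0.9416)
member 3 (1-3): L=1.7331, (cx,cy)=(0.9993,-0.0364)
member 4 (2-3): L=2.7522, (cx,cy)=(0.2776,0.9607)
member 5 (2-4): L=1.9480, (cx,cy)=(1.0000,0.0000)
member 6 (3-4): L=2.8970, (cx,cy)=(0.4087,-0.9127)
member 7 (3-5): L=2.1602, (cx,cy)=(0.9869,-0.1611)
member 8 (4-5): L=2.4840, (cx,cy)=(0.3816,0.9243)
member 9 (4-6): L=1.8570, (cx,cy)=(1.0000,0.0000)
member 10 (5-6): L=2.4694, (cx,cy)=(0.3681,-0.9298)
solve A·x = −loads:
  F[0-1] = -3555.3466 N (compression)
  F[0-2] = +1476.1339 N (tension)
  F[1-2] = -843.0465 N (compression)
  F[1-3] = -1193.0594 N (compression)
  F[2-3] = +826.2953 N (tension)
  F[2-4] = +962.8919 N (tension)
  F[3-4] = -803.8423 N (compression)
  F[3-5] = -642.7574 N (compression)
  F[4-5] = +793.7180 N (tension)
  F[4-6] = +331.4474 N (tension)
  F[5-6] = -900.4109 N (compression)
  Rx@0 = -109.6400 N
  Ry@0 = +3282.2528 N
  Ry@6 = +837.1872 N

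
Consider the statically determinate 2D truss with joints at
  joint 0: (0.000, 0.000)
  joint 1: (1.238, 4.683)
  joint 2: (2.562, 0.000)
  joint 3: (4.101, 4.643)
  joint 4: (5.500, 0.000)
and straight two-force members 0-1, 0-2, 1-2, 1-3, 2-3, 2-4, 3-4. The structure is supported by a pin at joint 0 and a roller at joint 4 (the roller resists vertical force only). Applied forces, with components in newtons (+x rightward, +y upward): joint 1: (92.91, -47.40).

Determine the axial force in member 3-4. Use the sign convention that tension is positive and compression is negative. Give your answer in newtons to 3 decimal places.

N=5 nodes, M=7 members, R=3 reactions → 2N=10, M+R=10
member 0 (0-1): L=4.8439, (cx,cy)=(0.2556,0.9668)
member 1 (0-2): L=2.5620, (cx,cy)=(1.0000,0.0000)
member 2 (1-2): L=4.8666, (cx,cy)=(0.2721,-0.9623)
member 3 (1-3): L=2.8633, (cx,cy)=(0.9999,-0.0140)
member 4 (2-3): L=4.8914, (cx,cy)=(0.3146,0.9492)
member 5 (2-4): L=2.9380, (cx,cy)=(1.0000,0.0000)
member 6 (3-4): L=4.8492, (cx,cy)=(0.2885,-0.9575)
solve A·x = −loads:
  F[0-1] = +43.8338 N (tension)
  F[0-2] = +81.7069 N (tension)
  F[1-2] = -92.4761 N (compression)
  F[1-3] = -56.5534 N (compression)
  F[2-3] = +93.7491 N (tension)
  F[2-4] = +27.0513 N (tension)
  F[3-4] = -93.7649 N (compression)
  Rx@0 = -92.9100 N
  Ry@0 = -42.3780 N
  Ry@4 = +89.7780 N

-93.765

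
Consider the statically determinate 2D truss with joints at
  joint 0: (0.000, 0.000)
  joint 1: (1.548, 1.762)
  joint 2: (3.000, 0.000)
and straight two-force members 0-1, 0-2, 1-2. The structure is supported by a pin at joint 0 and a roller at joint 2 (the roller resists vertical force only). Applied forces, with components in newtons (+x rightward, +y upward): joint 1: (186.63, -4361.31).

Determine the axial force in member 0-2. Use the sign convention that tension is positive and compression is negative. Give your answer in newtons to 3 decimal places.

N=3 nodes, M=3 members, R=3 reactions → 2N=6, M+R=6
member 0 (0-1): L=2.3454, (cx,cy)=(0.6600,0.7513)
member 1 (0-2): L=3.0000, (cx,cy)=(1.0000,0.0000)
member 2 (1-2): L=2.2832, (cx,cy)=(0.6360,-0.7717)
solve A·x = −loads:
  F[0-1] = -2663.8906 N (compression)
  F[0-2] = +1944.8312 N (tension)
  F[1-2] = -3058.1374 N (compression)
  Rx@0 = -186.6300 N
  Ry@0 = +2001.2600 N
  Ry@2 = +2360.0500 N

1944.831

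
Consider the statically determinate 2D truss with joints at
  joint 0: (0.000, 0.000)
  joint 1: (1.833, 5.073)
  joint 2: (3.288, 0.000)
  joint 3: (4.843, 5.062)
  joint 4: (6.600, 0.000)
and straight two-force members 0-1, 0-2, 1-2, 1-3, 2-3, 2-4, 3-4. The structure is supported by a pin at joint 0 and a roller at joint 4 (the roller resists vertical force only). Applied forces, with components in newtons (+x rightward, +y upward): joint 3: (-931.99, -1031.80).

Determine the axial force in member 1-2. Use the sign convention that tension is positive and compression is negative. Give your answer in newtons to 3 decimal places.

N=5 nodes, M=7 members, R=3 reactions → 2N=10, M+R=10
member 0 (0-1): L=5.3940, (cx,cy)=(0.3398,0.9405)
member 1 (0-2): L=3.2880, (cx,cy)=(1.0000,0.0000)
member 2 (1-2): L=5.2775, (cx,cy)=(0.2757,-0.9612)
member 3 (1-3): L=3.0100, (cx,cy)=(1.0000,-0.0037)
member 4 (2-3): L=5.2955, (cx,cy)=(0.2936,0.9559)
member 5 (2-4): L=3.3120, (cx,cy)=(1.0000,0.0000)
member 6 (3-4): L=5.3583, (cx,cy)=(0.3279,-0.9447)
solve A·x = −loads:
  F[0-1] = -1052.0963 N (compression)
  F[0-2] = -574.4644 N (compression)
  F[1-2] = +1031.8205 N (tension)
  F[1-3] = -641.9997 N (compression)
  F[2-3] = -1037.5748 N (compression)
  F[2-4] = +14.6871 N (tension)
  F[3-4] = -44.7907 N (compression)
  Rx@0 = +931.9900 N
  Ry@0 = +989.4858 N
  Ry@4 = +42.3142 N

1031.821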